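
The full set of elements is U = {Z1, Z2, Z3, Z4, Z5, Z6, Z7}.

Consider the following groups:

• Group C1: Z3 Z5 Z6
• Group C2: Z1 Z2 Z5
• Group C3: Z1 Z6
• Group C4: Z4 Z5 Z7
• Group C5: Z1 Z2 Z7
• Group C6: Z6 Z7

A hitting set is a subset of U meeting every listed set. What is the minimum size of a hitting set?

3

Take H = {Z1, Z6, Z7}. Each listed group contains at least one of these, so H is a hitting set of size 3.
No choice of 2 elements meets every group, so 3 is the minimum.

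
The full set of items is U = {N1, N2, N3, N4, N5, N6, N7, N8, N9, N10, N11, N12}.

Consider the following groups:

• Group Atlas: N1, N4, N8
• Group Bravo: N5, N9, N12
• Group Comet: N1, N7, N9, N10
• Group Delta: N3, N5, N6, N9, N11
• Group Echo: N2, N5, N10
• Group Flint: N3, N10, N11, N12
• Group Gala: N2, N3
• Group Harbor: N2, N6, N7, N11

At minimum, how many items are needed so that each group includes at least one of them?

4

H = {N1, N3, N5, N6} meets every group (each contains at least one member of H), and |H| = 4.
No choice of 3 items meets every group, so 4 is the minimum.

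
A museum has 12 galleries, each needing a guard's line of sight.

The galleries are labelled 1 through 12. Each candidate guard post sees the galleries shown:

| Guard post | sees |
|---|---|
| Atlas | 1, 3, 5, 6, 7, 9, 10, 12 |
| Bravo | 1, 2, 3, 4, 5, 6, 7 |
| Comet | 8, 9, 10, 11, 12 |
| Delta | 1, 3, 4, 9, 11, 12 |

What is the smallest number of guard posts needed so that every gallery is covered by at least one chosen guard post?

Take {Bravo, Comet}. Their union is {1, 2, 3, 4, 5, 6, 7, 8, 9, 10, 11, 12}, which is all 12 galleries.
No single guard post has all 12 galleries (the largest, Atlas, has 8), so 2 is optimal.

2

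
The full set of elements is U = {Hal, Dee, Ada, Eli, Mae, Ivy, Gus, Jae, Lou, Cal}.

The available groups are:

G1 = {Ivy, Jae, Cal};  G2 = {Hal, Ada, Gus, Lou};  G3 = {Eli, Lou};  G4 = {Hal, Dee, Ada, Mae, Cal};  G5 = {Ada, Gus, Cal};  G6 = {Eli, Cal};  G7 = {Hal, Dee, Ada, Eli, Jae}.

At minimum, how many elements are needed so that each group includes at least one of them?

The 3 elements {Ada, Eli, Ivy} hit every group.
No choice of 2 elements meets every group, so 3 is the minimum.

3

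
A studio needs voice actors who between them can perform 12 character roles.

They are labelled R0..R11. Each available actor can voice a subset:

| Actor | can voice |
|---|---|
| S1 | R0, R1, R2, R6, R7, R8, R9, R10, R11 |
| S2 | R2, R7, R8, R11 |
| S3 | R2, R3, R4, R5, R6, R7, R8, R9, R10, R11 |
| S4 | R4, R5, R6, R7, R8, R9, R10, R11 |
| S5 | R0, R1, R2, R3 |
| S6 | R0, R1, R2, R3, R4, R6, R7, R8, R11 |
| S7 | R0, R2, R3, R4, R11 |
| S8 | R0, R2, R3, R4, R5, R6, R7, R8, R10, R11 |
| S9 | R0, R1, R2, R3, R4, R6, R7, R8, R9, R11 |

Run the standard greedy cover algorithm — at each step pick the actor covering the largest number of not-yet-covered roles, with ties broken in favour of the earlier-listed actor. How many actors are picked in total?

Greedy: pick S3 (covers 10 new) → pick S1 (covers 2 new). Total picks: 2.

2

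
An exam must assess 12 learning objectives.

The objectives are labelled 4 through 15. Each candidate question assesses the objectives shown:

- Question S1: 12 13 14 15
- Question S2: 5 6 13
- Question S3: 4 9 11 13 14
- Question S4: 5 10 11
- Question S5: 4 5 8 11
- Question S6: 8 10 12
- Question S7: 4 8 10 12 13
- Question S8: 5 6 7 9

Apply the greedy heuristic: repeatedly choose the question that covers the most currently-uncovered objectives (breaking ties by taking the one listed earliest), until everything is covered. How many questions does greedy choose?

Greedy: pick S3 (covers 5 new) → pick S6 (covers 3 new) → pick S8 (covers 3 new) → pick S1 (covers 1 new). Total picks: 4.

4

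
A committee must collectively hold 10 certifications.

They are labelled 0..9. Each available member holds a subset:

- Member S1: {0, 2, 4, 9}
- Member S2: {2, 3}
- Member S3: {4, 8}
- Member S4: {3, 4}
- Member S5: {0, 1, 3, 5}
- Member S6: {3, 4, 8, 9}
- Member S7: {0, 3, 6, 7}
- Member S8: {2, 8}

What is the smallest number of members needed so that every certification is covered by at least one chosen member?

4

Take {S5, S6, S7, S8}. Their union is {0, 1, 2, 3, 4, 5, 6, 7, 8, 9}, which is all 10 certifications.
No 3 of the 8 members cover everything (all 56 combinations miss at least one certification), so 4 is optimal.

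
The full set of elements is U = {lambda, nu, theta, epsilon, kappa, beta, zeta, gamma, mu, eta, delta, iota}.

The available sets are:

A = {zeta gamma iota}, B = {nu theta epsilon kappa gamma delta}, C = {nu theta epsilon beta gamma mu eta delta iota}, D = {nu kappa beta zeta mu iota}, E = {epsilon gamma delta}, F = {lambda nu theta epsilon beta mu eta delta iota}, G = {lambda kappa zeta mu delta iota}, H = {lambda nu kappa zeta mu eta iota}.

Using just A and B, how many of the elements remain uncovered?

4

Union of A, B = {nu, theta, epsilon, kappa, zeta, gamma, delta, iota}.
Not covered: lambda, beta, mu, eta — 4 elements.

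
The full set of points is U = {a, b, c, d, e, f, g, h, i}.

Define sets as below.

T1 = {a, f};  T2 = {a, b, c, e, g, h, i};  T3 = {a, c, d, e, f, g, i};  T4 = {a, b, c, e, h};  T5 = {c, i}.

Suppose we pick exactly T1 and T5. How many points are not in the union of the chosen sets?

Union of T1, T5 = {a, c, f, i}.
Not covered: b, d, e, g, h — 5 points.

5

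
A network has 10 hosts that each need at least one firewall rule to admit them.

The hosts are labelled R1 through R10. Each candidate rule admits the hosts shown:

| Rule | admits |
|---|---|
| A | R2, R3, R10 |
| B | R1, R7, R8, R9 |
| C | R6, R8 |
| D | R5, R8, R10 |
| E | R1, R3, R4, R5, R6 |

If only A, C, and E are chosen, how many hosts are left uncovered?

Union of A, C, E = {R1, R2, R3, R4, R5, R6, R8, R10}.
Not covered: R7, R9 — 2 hosts.

2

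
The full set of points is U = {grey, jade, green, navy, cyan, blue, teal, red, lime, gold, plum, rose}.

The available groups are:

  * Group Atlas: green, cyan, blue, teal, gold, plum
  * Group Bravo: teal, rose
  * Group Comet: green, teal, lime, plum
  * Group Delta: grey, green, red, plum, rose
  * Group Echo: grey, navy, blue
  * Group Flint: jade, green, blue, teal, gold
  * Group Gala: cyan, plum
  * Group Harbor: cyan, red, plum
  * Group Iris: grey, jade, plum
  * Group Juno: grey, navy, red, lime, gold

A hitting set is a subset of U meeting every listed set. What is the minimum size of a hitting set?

The 3 points {grey, cyan, teal} hit every group.
The groups Bravo, Echo, Harbor are pairwise disjoint, so any hitting set needs a separate point for each — at least 3. Hence 3 is optimal.

3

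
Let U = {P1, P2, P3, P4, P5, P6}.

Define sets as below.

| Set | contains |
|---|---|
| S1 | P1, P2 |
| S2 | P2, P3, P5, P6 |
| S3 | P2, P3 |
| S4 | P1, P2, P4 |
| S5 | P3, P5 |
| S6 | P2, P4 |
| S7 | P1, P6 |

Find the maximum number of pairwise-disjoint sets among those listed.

S5, S6, S7 are pairwise disjoint (S5={P3,P5}; S6={P2,P4}; S7={P1,P6}).
Every remaining set overlaps one of these, and no 4 of the listed sets are pairwise disjoint, so 3 is the maximum.

3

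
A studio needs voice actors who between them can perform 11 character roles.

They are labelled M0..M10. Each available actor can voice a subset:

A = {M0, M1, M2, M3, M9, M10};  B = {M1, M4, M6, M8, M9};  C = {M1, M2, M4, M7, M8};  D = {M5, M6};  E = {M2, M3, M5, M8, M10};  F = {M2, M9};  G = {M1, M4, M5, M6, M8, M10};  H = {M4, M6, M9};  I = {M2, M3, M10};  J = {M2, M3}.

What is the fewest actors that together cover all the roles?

3

Take {A, C, G}. Their union is {M0, M1, M2, M3, M4, M5, M6, M7, M8, M9, M10}, which is all 11 roles.
Only A contains M0, so A is forced; the remaining 5 roles need at least 2 more actors (each remaining actor adds at most 4) — so at least 3 actors are needed, and 3 is optimal.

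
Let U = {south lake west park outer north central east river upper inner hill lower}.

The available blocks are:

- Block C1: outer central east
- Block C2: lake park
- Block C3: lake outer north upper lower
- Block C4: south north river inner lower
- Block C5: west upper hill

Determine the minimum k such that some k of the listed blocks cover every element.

C1, C2, C4, and C5 cover everything between them: the union {south, lake, west, park, outer, north, central, east, river, upper, inner, hill, lower} is all of U.
Only C4 contains south, so C4 is forced; the remaining 8 elements need at least 3 more blocks (each remaining block adds at most 3) — so at least 4 blocks are needed, and 4 is optimal.

4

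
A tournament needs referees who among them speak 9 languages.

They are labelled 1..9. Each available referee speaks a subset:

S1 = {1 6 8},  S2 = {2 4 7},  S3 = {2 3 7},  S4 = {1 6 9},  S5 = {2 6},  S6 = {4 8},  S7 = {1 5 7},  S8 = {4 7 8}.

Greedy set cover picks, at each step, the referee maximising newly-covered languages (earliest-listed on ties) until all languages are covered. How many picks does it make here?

5

Greedy: pick S1 (covers 3 new) → pick S2 (covers 3 new) → pick S3 (covers 1 new) → pick S4 (covers 1 new) → pick S7 (covers 1 new). Total picks: 5.
(The true minimum cover uses only 4 referees, so greedy is not optimal here.)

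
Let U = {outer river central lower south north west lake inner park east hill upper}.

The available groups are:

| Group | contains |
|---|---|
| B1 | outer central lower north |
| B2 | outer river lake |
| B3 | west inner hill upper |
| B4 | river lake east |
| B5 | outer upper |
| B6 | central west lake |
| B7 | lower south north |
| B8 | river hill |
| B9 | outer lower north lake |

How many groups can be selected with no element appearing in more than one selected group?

4

B5, B6, B7, B8 are pairwise disjoint (B5={outer,upper}; B6={central,west,lake}; B7={lower,south,north}; B8={river,hill}).
Every remaining group overlaps one of these, and no 5 of the listed groups are pairwise disjoint, so 4 is the maximum.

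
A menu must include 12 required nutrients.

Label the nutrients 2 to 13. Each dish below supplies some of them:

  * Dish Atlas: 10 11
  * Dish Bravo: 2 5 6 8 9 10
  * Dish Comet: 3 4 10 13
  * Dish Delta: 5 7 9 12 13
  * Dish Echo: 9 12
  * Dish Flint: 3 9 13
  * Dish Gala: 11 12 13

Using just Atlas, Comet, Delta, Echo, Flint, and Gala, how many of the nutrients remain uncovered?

3

Union of Atlas, Comet, Delta, Echo, Flint, Gala = {3, 4, 5, 7, 9, 10, 11, 12, 13}.
Not covered: 2, 6, 8 — 3 nutrients.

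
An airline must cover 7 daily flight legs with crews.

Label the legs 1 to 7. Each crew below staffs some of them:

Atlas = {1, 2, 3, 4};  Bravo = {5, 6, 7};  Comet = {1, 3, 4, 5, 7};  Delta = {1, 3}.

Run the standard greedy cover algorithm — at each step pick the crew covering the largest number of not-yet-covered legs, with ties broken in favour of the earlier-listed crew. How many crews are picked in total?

Greedy: pick Comet (covers 5 new) → pick Atlas (covers 1 new) → pick Bravo (covers 1 new). Total picks: 3.
(The true minimum cover uses only 2 crews, so greedy is not optimal here.)

3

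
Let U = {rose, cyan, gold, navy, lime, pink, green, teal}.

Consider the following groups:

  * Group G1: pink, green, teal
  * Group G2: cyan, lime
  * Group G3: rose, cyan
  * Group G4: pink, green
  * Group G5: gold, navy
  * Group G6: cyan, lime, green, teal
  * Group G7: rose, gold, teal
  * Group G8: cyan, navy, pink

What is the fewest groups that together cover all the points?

G6 and G7 and G8 together: G6 ∪ G7 ∪ G8 = {rose, cyan, gold, navy, lime, pink, green, teal} — every point is covered.
No 2 of the 8 groups cover everything (all 28 combinations miss at least one point), so 3 is optimal.

3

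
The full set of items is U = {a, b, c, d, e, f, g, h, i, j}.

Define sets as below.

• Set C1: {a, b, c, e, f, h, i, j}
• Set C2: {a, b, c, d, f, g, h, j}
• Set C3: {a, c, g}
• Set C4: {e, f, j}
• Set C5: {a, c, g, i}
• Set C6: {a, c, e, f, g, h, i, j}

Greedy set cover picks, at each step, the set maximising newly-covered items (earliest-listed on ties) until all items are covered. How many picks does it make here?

Greedy: pick C1 (covers 8 new) → pick C2 (covers 2 new). Total picks: 2.

2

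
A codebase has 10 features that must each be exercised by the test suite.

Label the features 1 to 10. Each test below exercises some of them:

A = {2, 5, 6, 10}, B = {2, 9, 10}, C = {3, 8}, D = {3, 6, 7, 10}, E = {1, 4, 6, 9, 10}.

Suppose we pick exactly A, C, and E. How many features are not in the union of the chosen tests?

Union of A, C, E = {1, 2, 3, 4, 5, 6, 8, 9, 10}.
Not covered: 7 — 1 feature.

1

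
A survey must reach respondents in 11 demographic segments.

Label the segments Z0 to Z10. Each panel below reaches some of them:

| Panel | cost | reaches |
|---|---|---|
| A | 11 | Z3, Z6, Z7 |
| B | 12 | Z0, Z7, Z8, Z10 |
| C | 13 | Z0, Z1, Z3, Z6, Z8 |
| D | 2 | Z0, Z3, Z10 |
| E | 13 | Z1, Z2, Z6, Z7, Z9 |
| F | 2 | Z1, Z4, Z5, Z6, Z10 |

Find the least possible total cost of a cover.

28

C, E, F together cover every segment (C ∪ E ∪ F = {Z0, Z1, Z2, Z3, Z4, Z5, Z6, Z7, Z8, Z9, Z10}); total cost 13 + 13 + 2 = 28.
The greedy pick F, D, E, B costs 29; no covering selection beats 28.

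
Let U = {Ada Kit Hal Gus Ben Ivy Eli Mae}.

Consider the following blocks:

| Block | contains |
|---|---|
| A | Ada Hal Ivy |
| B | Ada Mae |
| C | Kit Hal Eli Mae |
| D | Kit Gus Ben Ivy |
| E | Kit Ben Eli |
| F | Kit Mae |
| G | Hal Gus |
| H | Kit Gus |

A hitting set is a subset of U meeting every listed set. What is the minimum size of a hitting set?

3

Take T = {Kit, Hal, Mae}. Each listed block contains at least one of these, so T is a hitting set of size 3.
The blocks B, E, G are pairwise disjoint, so any hitting set needs a separate point for each — at least 3. Hence 3 is optimal.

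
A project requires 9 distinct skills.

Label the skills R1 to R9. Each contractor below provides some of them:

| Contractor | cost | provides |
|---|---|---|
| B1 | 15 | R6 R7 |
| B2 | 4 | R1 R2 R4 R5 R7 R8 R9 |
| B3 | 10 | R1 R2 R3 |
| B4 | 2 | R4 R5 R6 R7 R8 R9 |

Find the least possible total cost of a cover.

12

B3, B4 together cover every skill (B3 ∪ B4 = {R1, R2, R3, R4, R5, R6, R7, R8, R9}); total cost 10 + 2 = 12.
The greedy pick B4, B2, B3 costs 16; no covering selection beats 12.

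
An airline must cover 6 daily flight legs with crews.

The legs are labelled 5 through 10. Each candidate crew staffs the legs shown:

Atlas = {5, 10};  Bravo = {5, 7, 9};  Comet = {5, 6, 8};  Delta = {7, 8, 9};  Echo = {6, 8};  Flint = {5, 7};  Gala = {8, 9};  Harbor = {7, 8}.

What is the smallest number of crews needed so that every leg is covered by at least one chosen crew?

Take {Atlas, Comet, Delta}. Their union is {5, 6, 7, 8, 9, 10}, which is all 6 legs.
Only Atlas contains 10, so Atlas is forced; the remaining 4 legs need at least 2 more crews (each remaining crew adds at most 3) — so at least 3 crews are needed, and 3 is optimal.

3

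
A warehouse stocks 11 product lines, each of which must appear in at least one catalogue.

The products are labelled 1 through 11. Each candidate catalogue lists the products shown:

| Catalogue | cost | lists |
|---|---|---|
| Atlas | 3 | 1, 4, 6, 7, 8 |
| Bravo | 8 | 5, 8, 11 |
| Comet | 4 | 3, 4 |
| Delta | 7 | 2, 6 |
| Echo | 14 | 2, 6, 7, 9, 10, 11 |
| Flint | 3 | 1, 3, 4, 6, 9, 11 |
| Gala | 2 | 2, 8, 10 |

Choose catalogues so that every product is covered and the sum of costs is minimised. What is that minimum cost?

Atlas, Bravo, Flint, Gala together cover every product (Atlas ∪ Bravo ∪ Flint ∪ Gala = {1, 2, 3, 4, 5, 6, 7, 8, 9, 10, 11}); total cost 3 + 8 + 3 + 2 = 16.
No covering selection has total cost below 16.

16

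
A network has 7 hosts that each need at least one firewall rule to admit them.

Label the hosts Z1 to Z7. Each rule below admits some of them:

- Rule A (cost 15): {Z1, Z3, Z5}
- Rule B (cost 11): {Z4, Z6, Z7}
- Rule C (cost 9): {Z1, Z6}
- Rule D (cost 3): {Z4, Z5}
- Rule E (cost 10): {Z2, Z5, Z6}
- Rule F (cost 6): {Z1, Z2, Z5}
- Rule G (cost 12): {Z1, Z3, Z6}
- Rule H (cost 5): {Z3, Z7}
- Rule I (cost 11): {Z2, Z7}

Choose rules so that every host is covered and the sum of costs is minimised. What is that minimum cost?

22

B, F, H together cover every host (B ∪ F ∪ H = {Z1, Z2, Z3, Z4, Z5, Z6, Z7}); total cost 11 + 6 + 5 = 22.
The greedy pick D, H, F, C costs 23; no covering selection beats 22.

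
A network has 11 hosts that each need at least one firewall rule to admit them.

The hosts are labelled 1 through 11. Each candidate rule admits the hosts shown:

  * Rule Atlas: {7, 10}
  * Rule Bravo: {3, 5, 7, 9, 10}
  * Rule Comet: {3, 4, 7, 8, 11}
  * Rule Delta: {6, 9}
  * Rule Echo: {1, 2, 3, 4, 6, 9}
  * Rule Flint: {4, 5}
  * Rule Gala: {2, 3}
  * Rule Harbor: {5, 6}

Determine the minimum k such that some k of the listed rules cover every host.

3

Bravo and Comet and Echo together: Bravo ∪ Comet ∪ Echo = {1, 2, 3, 4, 5, 6, 7, 8, 9, 10, 11} — every host is covered.
Only Echo contains 1, so Echo is forced; the remaining 5 hosts need at least 2 more rules (each remaining rule adds at most 3) — so at least 3 rules are needed, and 3 is optimal.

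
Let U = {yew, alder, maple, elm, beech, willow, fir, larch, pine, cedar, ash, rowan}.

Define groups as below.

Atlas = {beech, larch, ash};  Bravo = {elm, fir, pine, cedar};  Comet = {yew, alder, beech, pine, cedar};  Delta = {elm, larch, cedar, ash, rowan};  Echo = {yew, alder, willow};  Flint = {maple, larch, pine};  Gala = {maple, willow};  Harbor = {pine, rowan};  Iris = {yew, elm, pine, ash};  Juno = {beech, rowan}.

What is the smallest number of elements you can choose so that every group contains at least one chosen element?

H = {beech, willow, pine, rowan} meets every group (each contains at least one member of H), and |H| = 4.
No choice of 3 elements meets every group, so 4 is the minimum.

4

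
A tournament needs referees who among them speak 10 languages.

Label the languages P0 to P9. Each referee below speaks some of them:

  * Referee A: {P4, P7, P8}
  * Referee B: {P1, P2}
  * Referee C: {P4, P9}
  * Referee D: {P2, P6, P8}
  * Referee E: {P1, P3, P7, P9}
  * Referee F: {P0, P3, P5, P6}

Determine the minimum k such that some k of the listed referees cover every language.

Take {A, D, E, F}. Their union is {P0, P1, P2, P3, P4, P5, P6, P7, P8, P9}, which is all 10 languages.
No 3 of the 6 referees cover everything (all 20 combinations miss at least one language), so 4 is optimal.

4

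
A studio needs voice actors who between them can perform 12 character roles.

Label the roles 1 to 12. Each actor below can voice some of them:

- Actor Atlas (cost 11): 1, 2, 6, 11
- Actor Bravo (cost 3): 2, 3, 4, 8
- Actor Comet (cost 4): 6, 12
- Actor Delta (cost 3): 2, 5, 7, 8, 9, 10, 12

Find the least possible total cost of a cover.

Atlas, Bravo, Delta together cover every role (Atlas ∪ Bravo ∪ Delta = {1, 2, 3, 4, 5, 6, 7, 8, 9, 10, 11, 12}); total cost 11 + 3 + 3 = 17.
No covering selection has total cost below 17.

17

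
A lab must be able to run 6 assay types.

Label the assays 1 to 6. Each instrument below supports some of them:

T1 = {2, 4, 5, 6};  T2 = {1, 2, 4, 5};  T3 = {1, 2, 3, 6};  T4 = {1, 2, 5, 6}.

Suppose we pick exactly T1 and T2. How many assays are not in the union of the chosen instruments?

Union of T1, T2 = {1, 2, 4, 5, 6}.
Not covered: 3 — 1 assay.

1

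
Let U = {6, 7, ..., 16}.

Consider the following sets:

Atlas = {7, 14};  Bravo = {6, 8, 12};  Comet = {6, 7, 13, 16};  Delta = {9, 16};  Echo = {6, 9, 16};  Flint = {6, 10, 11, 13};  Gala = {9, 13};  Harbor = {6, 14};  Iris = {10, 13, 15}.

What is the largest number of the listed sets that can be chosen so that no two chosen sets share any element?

Atlas, Bravo, Delta, Iris are pairwise disjoint (Atlas={7,14}; Bravo={6,8,12}; Delta={9,16}; Iris={10,13,15}).
Every remaining set overlaps one of these, and no 5 of the listed sets are pairwise disjoint, so 4 is the maximum.

4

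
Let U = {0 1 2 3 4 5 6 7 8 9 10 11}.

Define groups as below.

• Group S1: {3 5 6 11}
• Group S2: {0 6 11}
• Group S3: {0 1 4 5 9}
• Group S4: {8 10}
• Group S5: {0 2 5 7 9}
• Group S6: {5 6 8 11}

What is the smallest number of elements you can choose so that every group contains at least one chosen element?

3

H = {5, 8, 11} meets every group (each contains at least one member of H), and |H| = 3.
No choice of 2 elements meets every group, so 3 is the minimum.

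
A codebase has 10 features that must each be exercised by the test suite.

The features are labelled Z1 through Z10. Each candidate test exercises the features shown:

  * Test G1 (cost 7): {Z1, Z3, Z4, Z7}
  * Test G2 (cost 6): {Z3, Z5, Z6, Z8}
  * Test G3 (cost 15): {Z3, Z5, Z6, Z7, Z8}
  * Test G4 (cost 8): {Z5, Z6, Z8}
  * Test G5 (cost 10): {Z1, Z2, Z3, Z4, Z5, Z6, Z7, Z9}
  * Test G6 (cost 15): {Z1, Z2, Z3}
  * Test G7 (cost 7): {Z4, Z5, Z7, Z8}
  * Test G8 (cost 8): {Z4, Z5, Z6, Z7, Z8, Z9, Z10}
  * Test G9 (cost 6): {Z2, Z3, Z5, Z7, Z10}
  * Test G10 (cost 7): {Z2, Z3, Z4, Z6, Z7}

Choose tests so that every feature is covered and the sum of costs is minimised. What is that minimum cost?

G5, G8 together cover every feature (G5 ∪ G8 = {Z1, Z2, Z3, Z4, Z5, Z6, Z7, Z8, Z9, Z10}); total cost 10 + 8 = 18.
The greedy pick G8, G9, G1 costs 21; no covering selection beats 18.

18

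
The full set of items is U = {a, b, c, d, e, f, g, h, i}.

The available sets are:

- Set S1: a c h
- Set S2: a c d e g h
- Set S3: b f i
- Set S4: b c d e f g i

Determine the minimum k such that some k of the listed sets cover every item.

Take {S2, S3}. Their union is {a, b, c, d, e, f, g, h, i}, which is all 9 items.
No single set has all 9 items (the largest, S4, has 7), so 2 is optimal.

2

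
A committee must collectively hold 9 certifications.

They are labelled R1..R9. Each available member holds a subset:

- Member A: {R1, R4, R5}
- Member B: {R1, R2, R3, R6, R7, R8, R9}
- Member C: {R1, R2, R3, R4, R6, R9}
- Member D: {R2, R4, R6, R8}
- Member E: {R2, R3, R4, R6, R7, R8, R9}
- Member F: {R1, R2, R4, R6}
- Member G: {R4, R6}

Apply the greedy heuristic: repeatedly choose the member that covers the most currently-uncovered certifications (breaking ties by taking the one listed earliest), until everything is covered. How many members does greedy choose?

2

Greedy: pick B (covers 7 new) → pick A (covers 2 new). Total picks: 2.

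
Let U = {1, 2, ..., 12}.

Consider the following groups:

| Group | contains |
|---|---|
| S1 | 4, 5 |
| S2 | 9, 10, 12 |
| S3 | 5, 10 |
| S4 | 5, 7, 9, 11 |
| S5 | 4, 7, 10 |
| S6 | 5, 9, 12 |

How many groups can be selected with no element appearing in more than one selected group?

2

S1, S2 are pairwise disjoint (S1={4,5}; S2={9,10,12}).
Every remaining group overlaps one of these, and no 3 of the listed groups are pairwise disjoint, so 2 is the maximum.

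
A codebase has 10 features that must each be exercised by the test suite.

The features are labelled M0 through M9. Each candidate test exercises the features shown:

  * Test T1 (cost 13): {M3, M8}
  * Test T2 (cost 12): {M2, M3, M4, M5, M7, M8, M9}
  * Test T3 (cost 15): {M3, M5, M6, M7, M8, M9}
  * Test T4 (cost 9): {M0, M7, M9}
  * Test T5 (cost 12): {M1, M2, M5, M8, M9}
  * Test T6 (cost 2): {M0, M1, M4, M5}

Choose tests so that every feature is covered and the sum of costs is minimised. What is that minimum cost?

T2, T3, T6 together cover every feature (T2 ∪ T3 ∪ T6 = {M0, M1, M2, M3, M4, M5, M6, M7, M8, M9}); total cost 12 + 15 + 2 = 29.
No covering selection has total cost below 29.

29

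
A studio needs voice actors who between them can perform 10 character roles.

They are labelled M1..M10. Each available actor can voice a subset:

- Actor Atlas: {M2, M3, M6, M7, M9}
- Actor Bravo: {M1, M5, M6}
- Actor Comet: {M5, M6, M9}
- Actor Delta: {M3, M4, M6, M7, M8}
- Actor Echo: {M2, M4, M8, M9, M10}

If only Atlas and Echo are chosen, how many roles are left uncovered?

2

Union of Atlas, Echo = {M2, M3, M4, M6, M7, M8, M9, M10}.
Not covered: M1, M5 — 2 roles.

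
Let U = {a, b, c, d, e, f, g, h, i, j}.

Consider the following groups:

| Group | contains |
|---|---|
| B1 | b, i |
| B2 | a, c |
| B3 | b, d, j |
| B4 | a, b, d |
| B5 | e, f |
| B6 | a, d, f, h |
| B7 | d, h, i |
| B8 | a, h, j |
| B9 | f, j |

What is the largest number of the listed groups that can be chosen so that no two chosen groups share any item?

B2, B5, B7 are pairwise disjoint (B2={a,c}; B5={e,f}; B7={d,h,i}).
Every remaining group overlaps one of these, and no 4 of the listed groups are pairwise disjoint, so 3 is the maximum.

3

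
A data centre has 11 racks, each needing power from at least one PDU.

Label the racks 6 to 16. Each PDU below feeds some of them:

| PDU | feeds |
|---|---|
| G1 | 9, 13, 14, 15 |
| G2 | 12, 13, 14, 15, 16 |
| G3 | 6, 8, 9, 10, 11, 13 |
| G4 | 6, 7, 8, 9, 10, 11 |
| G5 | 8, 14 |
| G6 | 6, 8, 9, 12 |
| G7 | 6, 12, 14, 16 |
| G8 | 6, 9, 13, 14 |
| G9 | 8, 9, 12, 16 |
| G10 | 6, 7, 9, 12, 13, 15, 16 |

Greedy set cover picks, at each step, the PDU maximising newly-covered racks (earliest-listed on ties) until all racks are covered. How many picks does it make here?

3

Greedy: pick G10 (covers 7 new) → pick G3 (covers 3 new) → pick G1 (covers 1 new). Total picks: 3.
(The true minimum cover uses only 2 PDUs, so greedy is not optimal here.)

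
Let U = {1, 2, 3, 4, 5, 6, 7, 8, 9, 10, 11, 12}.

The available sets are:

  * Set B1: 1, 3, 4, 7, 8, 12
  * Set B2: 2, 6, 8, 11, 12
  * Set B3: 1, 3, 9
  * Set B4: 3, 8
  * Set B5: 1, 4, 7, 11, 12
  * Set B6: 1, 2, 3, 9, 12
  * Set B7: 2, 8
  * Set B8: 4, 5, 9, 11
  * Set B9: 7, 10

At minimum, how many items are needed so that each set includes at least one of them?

Take H = {7, 8, 9}. Each listed set contains at least one of these, so H is a hitting set of size 3.
The sets B2, B3, B9 are pairwise disjoint, so any hitting set needs a separate item for each — at least 3. Hence 3 is optimal.

3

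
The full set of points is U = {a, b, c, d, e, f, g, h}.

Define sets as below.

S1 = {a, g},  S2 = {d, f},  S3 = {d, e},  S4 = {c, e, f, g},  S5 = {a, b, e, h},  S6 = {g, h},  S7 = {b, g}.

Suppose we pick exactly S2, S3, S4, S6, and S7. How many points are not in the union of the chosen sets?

Union of S2, S3, S4, S6, S7 = {b, c, d, e, f, g, h}.
Not covered: a — 1 point.

1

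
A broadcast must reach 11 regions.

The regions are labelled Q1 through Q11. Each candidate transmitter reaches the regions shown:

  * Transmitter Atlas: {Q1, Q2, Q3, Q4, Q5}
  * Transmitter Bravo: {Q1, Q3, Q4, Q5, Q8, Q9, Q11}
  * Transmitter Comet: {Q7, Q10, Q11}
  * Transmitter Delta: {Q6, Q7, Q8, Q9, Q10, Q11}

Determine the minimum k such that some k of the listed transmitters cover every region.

2

Atlas and Delta together: Atlas ∪ Delta = {Q1, Q2, Q3, Q4, Q5, Q6, Q7, Q8, Q9, Q10, Q11} — every region is covered.
No single transmitter has all 11 regions (the largest, Bravo, has 7), so 2 is optimal.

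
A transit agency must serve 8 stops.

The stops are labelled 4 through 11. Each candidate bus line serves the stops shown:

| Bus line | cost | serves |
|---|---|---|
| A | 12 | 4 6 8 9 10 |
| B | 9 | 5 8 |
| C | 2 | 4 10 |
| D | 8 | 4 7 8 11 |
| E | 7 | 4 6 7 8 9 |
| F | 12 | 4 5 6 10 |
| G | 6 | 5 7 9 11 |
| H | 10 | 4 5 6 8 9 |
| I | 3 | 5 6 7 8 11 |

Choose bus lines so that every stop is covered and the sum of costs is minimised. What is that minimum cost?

11

C, G, I together cover every stop (C ∪ G ∪ I = {4, 5, 6, 7, 8, 9, 10, 11}); total cost 2 + 6 + 3 = 11.
No covering selection has total cost below 11.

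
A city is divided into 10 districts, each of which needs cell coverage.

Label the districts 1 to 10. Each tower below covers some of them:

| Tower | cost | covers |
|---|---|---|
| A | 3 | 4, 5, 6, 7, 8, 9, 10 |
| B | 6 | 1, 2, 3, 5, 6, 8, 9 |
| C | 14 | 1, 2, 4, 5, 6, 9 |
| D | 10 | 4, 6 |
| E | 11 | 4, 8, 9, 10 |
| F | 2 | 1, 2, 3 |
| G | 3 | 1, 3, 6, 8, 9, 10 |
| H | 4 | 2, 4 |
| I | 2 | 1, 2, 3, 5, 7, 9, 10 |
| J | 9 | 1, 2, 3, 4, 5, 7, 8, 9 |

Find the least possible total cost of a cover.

5

A, F together cover every district (A ∪ F = {1, 2, 3, 4, 5, 6, 7, 8, 9, 10}); total cost 3 + 2 = 5.
No covering selection has total cost below 5.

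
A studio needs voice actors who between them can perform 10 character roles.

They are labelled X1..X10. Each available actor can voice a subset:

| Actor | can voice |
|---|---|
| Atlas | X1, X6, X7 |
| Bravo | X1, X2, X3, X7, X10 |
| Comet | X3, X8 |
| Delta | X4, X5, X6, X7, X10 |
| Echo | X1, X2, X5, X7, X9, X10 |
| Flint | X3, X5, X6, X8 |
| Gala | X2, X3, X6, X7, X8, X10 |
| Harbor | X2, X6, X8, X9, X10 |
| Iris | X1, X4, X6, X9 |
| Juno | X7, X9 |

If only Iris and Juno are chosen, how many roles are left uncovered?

Union of Iris, Juno = {X1, X4, X6, X7, X9}.
Not covered: X2, X3, X5, X8, X10 — 5 roles.

5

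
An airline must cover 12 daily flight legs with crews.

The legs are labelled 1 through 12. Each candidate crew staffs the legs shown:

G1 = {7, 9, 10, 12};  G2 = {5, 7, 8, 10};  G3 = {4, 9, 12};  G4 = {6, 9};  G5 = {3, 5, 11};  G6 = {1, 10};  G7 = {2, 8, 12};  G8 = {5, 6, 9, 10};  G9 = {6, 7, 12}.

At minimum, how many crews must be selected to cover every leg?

G3 and G5 and G6 and G7 and G9 together: G3 ∪ G5 ∪ G6 ∪ G7 ∪ G9 = {1, 2, 3, 4, 5, 6, 7, 8, 9, 10, 11, 12} — every leg is covered.
Only G6 contains 1, so G6 is forced; the remaining 10 legs need at least 4 more crews (each remaining crew adds at most 3) — so at least 5 crews are needed, and 5 is optimal.

5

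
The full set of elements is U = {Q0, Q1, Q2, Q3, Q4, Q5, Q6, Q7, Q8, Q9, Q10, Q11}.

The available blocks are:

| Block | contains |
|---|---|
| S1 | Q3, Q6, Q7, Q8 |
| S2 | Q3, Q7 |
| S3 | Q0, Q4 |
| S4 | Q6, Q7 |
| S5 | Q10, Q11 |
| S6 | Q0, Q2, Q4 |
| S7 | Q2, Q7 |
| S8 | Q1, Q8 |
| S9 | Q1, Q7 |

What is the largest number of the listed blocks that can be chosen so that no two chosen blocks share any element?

S4, S5, S6, S8 are pairwise disjoint (S4={Q6,Q7}; S5={Q10,Q11}; S6={Q0,Q2,Q4}; S8={Q1,Q8}).
Every remaining block overlaps one of these, and no 5 of the listed blocks are pairwise disjoint, so 4 is the maximum.

4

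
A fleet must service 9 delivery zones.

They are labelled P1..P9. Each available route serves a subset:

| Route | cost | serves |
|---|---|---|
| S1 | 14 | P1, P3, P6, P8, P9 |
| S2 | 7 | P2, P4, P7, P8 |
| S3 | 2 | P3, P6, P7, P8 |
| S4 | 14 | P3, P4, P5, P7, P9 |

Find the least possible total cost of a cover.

S1, S2, S4 together cover every zone (S1 ∪ S2 ∪ S4 = {P1, P2, P3, P4, P5, P6, P7, P8, P9}); total cost 14 + 7 + 14 = 35.
The greedy pick S3, S2, S1, S4 costs 37; no covering selection beats 35.

35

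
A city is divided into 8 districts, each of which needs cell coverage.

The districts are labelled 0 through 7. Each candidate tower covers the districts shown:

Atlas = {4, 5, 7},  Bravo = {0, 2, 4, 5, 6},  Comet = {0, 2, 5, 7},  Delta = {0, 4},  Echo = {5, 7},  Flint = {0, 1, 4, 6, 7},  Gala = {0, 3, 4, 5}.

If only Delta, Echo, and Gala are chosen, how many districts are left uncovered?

Union of Delta, Echo, Gala = {0, 3, 4, 5, 7}.
Not covered: 1, 2, 6 — 3 districts.

3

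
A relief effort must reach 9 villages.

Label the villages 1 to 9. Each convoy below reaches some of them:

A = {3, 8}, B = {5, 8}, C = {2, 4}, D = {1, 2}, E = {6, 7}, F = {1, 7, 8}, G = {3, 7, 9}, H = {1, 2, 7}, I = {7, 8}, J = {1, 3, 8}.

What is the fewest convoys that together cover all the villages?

5

Take {B, C, E, G, J}. Their union is {1, 2, 3, 4, 5, 6, 7, 8, 9}, which is all 9 villages.
No 4 of the 10 convoys cover everything (all 210 combinations miss at least one village), so 5 is optimal.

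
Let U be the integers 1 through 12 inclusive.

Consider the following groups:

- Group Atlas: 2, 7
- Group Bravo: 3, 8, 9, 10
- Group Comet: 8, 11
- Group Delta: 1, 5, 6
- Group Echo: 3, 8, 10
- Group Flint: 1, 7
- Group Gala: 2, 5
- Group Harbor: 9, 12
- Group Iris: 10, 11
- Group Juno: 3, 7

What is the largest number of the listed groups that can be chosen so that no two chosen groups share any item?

4

Delta, Harbor, Iris, Juno are pairwise disjoint (Delta={1,5,6}; Harbor={9,12}; Iris={10,11}; Juno={3,7}).
Every remaining group overlaps one of these, and no 5 of the listed groups are pairwise disjoint, so 4 is the maximum.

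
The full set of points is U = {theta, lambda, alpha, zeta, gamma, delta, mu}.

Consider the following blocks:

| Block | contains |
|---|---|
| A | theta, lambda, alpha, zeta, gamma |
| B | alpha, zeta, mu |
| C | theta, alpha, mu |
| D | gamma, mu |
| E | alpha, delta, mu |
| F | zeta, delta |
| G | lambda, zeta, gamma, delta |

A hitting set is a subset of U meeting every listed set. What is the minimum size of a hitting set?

2

Take H = {zeta, mu}. Each listed block contains at least one of these, so H is a hitting set of size 2.
The blocks C, F are pairwise disjoint, so any hitting set needs a separate point for each — at least 2. Hence 2 is optimal.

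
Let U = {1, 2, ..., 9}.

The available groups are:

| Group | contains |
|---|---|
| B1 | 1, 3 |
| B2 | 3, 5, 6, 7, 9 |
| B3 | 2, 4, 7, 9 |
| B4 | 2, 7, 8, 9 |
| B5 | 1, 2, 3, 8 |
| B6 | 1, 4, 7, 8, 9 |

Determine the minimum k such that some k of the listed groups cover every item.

3

B2 and B3 and B6 together: B2 ∪ B3 ∪ B6 = {1, 2, 3, 4, 5, 6, 7, 8, 9} — every item is covered.
Only B2 contains 5, so B2 is forced; the remaining 4 items need at least 2 more groups (each remaining group adds at most 3) — so at least 3 groups are needed, and 3 is optimal.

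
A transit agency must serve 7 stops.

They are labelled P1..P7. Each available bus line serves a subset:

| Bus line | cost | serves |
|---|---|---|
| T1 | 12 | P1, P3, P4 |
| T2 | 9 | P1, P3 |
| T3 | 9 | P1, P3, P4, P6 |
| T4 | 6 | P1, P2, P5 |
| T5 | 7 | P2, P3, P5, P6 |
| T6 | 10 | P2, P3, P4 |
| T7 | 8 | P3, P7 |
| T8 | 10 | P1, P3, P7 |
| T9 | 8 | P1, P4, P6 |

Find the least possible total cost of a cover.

T4, T7, T9 together cover every stop (T4 ∪ T7 ∪ T9 = {P1, P2, P3, P4, P5, P6, P7}); total cost 6 + 8 + 8 = 22.
The greedy pick T5, T9, T7 costs 23; no covering selection beats 22.

22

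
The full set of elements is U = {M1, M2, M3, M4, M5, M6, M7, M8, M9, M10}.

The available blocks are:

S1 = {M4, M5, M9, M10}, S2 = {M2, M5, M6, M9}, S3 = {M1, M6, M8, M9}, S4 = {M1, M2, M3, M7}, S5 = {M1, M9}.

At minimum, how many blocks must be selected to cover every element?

S1 and S3 and S4 together: S1 ∪ S3 ∪ S4 = {M1, M2, M3, M4, M5, M6, M7, M8, M9, M10} — every element is covered.
Each block has at most 4 elements, and 2·4 = 8 < 10 — so at least 3 blocks are needed, and 3 is optimal.

3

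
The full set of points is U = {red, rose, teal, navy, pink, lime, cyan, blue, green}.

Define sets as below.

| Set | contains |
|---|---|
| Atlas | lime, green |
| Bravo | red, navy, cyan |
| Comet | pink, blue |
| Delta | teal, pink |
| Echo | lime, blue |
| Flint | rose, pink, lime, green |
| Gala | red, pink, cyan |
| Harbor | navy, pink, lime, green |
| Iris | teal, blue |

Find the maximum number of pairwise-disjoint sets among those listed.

Bravo, Flint, Iris are pairwise disjoint (Bravo={red,navy,cyan}; Flint={rose,pink,lime,green}; Iris={teal,blue}).
Every remaining set overlaps one of these, and no 4 of the listed sets are pairwise disjoint, so 3 is the maximum.

3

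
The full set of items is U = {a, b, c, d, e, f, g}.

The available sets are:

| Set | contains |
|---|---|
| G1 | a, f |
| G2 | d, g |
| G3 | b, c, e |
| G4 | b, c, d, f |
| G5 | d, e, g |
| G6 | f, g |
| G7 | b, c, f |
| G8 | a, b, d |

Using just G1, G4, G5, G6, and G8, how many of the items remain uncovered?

0

Union of G1, G4, G5, G6, G8 = {a, b, c, d, e, f, g} — that's every item, so 0 are uncovered.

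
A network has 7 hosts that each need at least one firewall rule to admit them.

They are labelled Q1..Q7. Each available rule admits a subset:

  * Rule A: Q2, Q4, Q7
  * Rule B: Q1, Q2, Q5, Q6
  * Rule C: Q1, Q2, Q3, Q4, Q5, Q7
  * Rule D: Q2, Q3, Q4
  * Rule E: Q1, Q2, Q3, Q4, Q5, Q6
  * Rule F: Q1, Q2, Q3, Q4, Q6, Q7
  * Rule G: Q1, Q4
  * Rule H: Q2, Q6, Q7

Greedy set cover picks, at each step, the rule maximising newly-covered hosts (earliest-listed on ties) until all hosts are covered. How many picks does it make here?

2

Greedy: pick C (covers 6 new) → pick B (covers 1 new). Total picks: 2.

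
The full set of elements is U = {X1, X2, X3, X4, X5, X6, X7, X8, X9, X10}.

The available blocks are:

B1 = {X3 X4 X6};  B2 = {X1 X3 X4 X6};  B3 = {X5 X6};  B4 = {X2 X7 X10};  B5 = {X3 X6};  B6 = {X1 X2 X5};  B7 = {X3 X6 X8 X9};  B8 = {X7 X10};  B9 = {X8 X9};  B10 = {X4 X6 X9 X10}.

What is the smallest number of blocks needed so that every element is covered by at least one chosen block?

B1, B4, B6, and B9 cover everything between them: the union {X1, X2, X3, X4, X5, X6, X7, X8, X9, X10} is all of U.
No 3 of the 10 blocks cover everything (all 120 combinations miss at least one element), so 4 is optimal.

4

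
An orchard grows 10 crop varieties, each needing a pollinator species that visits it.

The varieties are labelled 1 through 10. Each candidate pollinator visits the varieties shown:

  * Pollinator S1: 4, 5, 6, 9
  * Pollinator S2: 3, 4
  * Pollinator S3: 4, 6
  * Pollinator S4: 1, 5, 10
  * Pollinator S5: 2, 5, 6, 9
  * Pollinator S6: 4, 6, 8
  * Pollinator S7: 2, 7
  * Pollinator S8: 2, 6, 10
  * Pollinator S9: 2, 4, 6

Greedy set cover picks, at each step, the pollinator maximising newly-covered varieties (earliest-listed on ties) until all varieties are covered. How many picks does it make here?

Greedy: pick S1 (covers 4 new) → pick S4 (covers 2 new) → pick S7 (covers 2 new) → pick S2 (covers 1 new) → pick S6 (covers 1 new). Total picks: 5.

5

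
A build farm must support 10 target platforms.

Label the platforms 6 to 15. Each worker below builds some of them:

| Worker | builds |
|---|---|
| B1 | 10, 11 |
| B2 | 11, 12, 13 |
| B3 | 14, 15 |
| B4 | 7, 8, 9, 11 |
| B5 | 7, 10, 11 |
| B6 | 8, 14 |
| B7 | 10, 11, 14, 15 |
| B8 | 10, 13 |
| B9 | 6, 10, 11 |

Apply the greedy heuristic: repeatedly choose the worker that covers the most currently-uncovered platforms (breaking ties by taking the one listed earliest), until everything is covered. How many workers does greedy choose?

Greedy: pick B4 (covers 4 new) → pick B7 (covers 3 new) → pick B2 (covers 2 new) → pick B9 (covers 1 new). Total picks: 4.

4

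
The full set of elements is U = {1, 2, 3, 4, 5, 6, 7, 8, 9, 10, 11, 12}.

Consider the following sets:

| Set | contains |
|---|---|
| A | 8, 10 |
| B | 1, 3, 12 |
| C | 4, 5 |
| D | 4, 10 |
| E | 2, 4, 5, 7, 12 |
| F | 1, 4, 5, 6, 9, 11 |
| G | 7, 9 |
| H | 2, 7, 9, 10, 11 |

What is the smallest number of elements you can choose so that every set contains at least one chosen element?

4

Take T = {1, 4, 7, 8}. Each listed set contains at least one of these, so T is a hitting set of size 4.
The sets A, B, C, G are pairwise disjoint, so any hitting set needs a separate element for each — at least 4. Hence 4 is optimal.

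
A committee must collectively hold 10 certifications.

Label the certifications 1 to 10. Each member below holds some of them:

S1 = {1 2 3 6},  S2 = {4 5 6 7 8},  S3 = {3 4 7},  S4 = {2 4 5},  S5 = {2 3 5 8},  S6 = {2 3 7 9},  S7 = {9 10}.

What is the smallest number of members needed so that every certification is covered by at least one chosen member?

Take {S1, S2, S7}. Their union is {1, 2, 3, 4, 5, 6, 7, 8, 9, 10}, which is all 10 certifications.
Only S1 contains 1, so S1 is forced; the remaining 6 certifications need at least 2 more members (each remaining member adds at most 4) — so at least 3 members are needed, and 3 is optimal.

3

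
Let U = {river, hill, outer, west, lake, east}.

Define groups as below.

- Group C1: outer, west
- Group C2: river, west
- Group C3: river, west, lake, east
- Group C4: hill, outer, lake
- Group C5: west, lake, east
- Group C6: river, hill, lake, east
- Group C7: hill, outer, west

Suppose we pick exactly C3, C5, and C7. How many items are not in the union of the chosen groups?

Union of C3, C5, C7 = {river, hill, outer, west, lake, east} — that's every item, so 0 are uncovered.

0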